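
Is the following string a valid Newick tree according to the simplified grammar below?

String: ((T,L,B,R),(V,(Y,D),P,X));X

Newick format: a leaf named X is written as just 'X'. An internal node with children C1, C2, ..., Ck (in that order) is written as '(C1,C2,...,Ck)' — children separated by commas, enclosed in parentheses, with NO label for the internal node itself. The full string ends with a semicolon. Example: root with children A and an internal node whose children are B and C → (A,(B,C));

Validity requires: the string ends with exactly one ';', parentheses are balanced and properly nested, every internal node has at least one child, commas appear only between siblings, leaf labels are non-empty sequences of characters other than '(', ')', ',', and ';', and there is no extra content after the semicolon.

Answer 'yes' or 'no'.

Answer: no

Derivation:
Input: ((T,L,B,R),(V,(Y,D),P,X));X
Paren balance: 4 '(' vs 4 ')' OK
Ends with single ';': False
Full parse: FAILS (must end with ;)
Valid: False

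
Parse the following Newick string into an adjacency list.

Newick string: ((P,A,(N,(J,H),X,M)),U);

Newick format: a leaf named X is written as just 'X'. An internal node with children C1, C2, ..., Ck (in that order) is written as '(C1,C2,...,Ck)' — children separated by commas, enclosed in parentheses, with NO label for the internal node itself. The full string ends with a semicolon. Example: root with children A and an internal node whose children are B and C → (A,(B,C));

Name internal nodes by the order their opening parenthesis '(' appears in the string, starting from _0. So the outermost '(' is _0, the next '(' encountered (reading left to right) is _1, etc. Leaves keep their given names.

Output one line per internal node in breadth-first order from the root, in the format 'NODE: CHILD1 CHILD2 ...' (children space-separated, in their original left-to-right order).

Input: ((P,A,(N,(J,H),X,M)),U);
Scanning left-to-right, naming '(' by encounter order:
  pos 0: '(' -> open internal node _0 (depth 1)
  pos 1: '(' -> open internal node _1 (depth 2)
  pos 6: '(' -> open internal node _2 (depth 3)
  pos 9: '(' -> open internal node _3 (depth 4)
  pos 13: ')' -> close internal node _3 (now at depth 3)
  pos 18: ')' -> close internal node _2 (now at depth 2)
  pos 19: ')' -> close internal node _1 (now at depth 1)
  pos 22: ')' -> close internal node _0 (now at depth 0)
Total internal nodes: 4
BFS adjacency from root:
  _0: _1 U
  _1: P A _2
  _2: N _3 X M
  _3: J H

Answer: _0: _1 U
_1: P A _2
_2: N _3 X M
_3: J H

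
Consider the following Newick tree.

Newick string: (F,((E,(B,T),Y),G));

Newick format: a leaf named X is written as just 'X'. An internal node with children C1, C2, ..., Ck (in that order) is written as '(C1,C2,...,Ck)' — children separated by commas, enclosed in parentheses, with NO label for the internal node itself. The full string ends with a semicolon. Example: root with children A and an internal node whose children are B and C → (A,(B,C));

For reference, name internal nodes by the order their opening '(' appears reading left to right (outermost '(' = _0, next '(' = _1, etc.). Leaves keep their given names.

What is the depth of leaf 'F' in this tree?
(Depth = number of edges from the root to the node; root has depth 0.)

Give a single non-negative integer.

Newick: (F,((E,(B,T),Y),G));
Naming internals by '(' encounter order: outermost '(' = _0, next = _1, ...
Query node: F
Path from root: _0 -> F
Depth of F: 1 (number of edges from root)

Answer: 1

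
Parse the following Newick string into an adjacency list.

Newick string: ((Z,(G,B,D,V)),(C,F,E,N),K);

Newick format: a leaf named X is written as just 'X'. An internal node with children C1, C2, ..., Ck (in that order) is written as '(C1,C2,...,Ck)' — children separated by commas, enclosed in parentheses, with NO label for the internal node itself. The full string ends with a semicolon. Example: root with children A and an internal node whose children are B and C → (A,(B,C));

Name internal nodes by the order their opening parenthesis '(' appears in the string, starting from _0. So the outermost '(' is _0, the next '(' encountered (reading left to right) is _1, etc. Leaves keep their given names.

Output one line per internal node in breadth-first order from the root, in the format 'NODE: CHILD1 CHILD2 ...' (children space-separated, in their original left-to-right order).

Answer: _0: _1 _3 K
_1: Z _2
_3: C F E N
_2: G B D V

Derivation:
Input: ((Z,(G,B,D,V)),(C,F,E,N),K);
Scanning left-to-right, naming '(' by encounter order:
  pos 0: '(' -> open internal node _0 (depth 1)
  pos 1: '(' -> open internal node _1 (depth 2)
  pos 4: '(' -> open internal node _2 (depth 3)
  pos 12: ')' -> close internal node _2 (now at depth 2)
  pos 13: ')' -> close internal node _1 (now at depth 1)
  pos 15: '(' -> open internal node _3 (depth 2)
  pos 23: ')' -> close internal node _3 (now at depth 1)
  pos 26: ')' -> close internal node _0 (now at depth 0)
Total internal nodes: 4
BFS adjacency from root:
  _0: _1 _3 K
  _1: Z _2
  _3: C F E N
  _2: G B D V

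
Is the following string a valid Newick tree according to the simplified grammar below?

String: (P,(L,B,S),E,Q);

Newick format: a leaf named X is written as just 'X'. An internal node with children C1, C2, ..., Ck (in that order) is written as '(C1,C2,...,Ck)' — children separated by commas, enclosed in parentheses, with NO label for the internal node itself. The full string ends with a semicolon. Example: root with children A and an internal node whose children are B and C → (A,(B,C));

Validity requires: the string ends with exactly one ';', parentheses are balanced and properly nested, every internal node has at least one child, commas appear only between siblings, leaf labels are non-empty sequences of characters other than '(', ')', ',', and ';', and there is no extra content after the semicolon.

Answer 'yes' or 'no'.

Input: (P,(L,B,S),E,Q);
Paren balance: 2 '(' vs 2 ')' OK
Ends with single ';': True
Full parse: OK
Valid: True

Answer: yes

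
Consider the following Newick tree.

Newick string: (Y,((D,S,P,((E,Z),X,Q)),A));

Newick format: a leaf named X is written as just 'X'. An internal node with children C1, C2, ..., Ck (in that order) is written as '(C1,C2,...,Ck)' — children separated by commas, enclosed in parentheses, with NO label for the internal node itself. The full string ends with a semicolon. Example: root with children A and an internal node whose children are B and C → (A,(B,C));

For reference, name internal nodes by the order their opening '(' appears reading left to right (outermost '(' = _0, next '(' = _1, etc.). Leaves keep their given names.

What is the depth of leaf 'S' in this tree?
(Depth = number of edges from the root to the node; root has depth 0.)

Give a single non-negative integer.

Answer: 3

Derivation:
Newick: (Y,((D,S,P,((E,Z),X,Q)),A));
Naming internals by '(' encounter order: outermost '(' = _0, next = _1, ...
Query node: S
Path from root: _0 -> _1 -> _2 -> S
Depth of S: 3 (number of edges from root)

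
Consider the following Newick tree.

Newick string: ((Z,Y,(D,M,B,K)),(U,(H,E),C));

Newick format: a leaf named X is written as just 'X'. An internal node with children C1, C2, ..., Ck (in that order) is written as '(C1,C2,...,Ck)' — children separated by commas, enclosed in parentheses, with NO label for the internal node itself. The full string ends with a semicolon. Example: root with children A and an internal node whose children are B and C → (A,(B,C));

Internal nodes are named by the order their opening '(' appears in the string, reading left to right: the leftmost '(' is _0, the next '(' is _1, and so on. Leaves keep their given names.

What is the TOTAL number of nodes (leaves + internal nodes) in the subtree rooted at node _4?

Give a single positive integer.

Answer: 3

Derivation:
Newick: ((Z,Y,(D,M,B,K)),(U,(H,E),C));
Locate _4: it is the '(' at position 20 (the 5th '(' reading left to right).
Query: subtree rooted at _4
_4: subtree_size = 1 + 2
  H: subtree_size = 1 + 0
  E: subtree_size = 1 + 0
Total subtree size of _4: 3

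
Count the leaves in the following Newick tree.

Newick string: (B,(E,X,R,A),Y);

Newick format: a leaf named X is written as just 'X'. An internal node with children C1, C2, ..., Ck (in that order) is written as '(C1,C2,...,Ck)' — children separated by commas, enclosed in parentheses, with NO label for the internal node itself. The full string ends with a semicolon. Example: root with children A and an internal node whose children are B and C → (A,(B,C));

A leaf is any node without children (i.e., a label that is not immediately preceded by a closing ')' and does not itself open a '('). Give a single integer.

Newick: (B,(E,X,R,A),Y);
Scan left-to-right; a leaf is any maximal label run not followed by '(':
  pos 1: leaf 'B' → count = 1
  pos 4: leaf 'E' → count = 2
  pos 6: leaf 'X' → count = 3
  pos 8: leaf 'R' → count = 4
  pos 10: leaf 'A' → count = 5
  pos 13: leaf 'Y' → count = 6
Total leaves: 6

Answer: 6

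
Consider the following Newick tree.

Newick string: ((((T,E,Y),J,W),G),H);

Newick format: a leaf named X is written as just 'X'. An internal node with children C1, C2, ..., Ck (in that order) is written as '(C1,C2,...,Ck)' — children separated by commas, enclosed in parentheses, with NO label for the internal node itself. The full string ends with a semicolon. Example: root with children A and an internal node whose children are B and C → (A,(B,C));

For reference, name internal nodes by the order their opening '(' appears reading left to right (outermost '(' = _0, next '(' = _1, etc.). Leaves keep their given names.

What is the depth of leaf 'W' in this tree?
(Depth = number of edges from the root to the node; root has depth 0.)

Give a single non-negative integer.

Answer: 3

Derivation:
Newick: ((((T,E,Y),J,W),G),H);
Naming internals by '(' encounter order: outermost '(' = _0, next = _1, ...
Query node: W
Path from root: _0 -> _1 -> _2 -> W
Depth of W: 3 (number of edges from root)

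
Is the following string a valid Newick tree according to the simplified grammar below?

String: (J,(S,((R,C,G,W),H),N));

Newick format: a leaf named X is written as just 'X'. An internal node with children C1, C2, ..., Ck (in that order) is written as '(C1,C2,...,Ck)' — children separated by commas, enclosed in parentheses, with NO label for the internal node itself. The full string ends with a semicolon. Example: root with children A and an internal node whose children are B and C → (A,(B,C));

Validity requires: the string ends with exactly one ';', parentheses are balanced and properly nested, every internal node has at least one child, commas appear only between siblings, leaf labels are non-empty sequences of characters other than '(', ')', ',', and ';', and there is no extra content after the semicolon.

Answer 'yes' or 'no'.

Answer: yes

Derivation:
Input: (J,(S,((R,C,G,W),H),N));
Paren balance: 4 '(' vs 4 ')' OK
Ends with single ';': True
Full parse: OK
Valid: True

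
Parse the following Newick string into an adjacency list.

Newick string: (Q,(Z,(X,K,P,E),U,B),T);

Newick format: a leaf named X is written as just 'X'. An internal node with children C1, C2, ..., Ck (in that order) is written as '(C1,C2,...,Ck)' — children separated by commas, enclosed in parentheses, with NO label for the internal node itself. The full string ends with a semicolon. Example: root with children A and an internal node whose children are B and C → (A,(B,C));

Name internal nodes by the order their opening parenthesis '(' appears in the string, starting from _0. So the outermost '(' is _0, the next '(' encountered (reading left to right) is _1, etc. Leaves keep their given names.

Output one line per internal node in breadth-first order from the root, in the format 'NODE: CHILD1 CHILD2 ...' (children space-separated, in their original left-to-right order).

Input: (Q,(Z,(X,K,P,E),U,B),T);
Scanning left-to-right, naming '(' by encounter order:
  pos 0: '(' -> open internal node _0 (depth 1)
  pos 3: '(' -> open internal node _1 (depth 2)
  pos 6: '(' -> open internal node _2 (depth 3)
  pos 14: ')' -> close internal node _2 (now at depth 2)
  pos 19: ')' -> close internal node _1 (now at depth 1)
  pos 22: ')' -> close internal node _0 (now at depth 0)
Total internal nodes: 3
BFS adjacency from root:
  _0: Q _1 T
  _1: Z _2 U B
  _2: X K P E

Answer: _0: Q _1 T
_1: Z _2 U B
_2: X K P E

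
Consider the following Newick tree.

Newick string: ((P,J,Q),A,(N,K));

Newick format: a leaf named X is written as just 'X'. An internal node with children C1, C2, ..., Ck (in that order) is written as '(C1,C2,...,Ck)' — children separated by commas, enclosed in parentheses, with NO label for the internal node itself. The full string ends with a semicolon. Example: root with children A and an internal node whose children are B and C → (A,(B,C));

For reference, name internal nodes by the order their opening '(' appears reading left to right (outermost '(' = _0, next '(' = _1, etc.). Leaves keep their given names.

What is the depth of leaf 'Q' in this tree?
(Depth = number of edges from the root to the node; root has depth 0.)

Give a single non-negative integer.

Newick: ((P,J,Q),A,(N,K));
Naming internals by '(' encounter order: outermost '(' = _0, next = _1, ...
Query node: Q
Path from root: _0 -> _1 -> Q
Depth of Q: 2 (number of edges from root)

Answer: 2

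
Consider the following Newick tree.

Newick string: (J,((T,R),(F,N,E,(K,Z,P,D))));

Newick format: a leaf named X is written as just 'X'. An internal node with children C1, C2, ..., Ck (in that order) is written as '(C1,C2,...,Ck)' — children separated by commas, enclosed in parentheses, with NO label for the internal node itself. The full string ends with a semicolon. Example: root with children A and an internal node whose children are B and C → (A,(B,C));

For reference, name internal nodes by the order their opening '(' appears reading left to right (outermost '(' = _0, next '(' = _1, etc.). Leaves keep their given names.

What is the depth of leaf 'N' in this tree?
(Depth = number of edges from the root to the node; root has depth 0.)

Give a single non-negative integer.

Answer: 3

Derivation:
Newick: (J,((T,R),(F,N,E,(K,Z,P,D))));
Naming internals by '(' encounter order: outermost '(' = _0, next = _1, ...
Query node: N
Path from root: _0 -> _1 -> _3 -> N
Depth of N: 3 (number of edges from root)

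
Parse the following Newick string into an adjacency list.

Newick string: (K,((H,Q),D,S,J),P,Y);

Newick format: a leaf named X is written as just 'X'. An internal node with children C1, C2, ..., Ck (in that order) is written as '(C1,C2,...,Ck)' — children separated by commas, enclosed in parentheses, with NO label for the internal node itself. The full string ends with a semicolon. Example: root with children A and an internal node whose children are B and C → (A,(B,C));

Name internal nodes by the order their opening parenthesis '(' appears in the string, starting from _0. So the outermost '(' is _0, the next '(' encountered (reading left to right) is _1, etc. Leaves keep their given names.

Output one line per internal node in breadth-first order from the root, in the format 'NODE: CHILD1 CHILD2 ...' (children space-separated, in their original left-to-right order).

Answer: _0: K _1 P Y
_1: _2 D S J
_2: H Q

Derivation:
Input: (K,((H,Q),D,S,J),P,Y);
Scanning left-to-right, naming '(' by encounter order:
  pos 0: '(' -> open internal node _0 (depth 1)
  pos 3: '(' -> open internal node _1 (depth 2)
  pos 4: '(' -> open internal node _2 (depth 3)
  pos 8: ')' -> close internal node _2 (now at depth 2)
  pos 15: ')' -> close internal node _1 (now at depth 1)
  pos 20: ')' -> close internal node _0 (now at depth 0)
Total internal nodes: 3
BFS adjacency from root:
  _0: K _1 P Y
  _1: _2 D S J
  _2: H Q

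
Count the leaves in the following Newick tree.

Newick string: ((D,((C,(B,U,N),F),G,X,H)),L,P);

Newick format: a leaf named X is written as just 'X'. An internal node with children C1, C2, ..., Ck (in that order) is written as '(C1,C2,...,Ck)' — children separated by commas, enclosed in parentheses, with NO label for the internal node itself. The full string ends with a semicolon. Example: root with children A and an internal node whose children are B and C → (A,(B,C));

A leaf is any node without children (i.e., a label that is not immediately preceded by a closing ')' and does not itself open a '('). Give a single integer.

Answer: 11

Derivation:
Newick: ((D,((C,(B,U,N),F),G,X,H)),L,P);
Scan left-to-right; a leaf is any maximal label run not followed by '(':
  pos 2: leaf 'D' → count = 1
  pos 6: leaf 'C' → count = 2
  pos 9: leaf 'B' → count = 3
  pos 11: leaf 'U' → count = 4
  pos 13: leaf 'N' → count = 5
  pos 16: leaf 'F' → count = 6
  pos 19: leaf 'G' → count = 7
  pos 21: leaf 'X' → count = 8
  pos 23: leaf 'H' → count = 9
  pos 27: leaf 'L' → count = 10
  pos 29: leaf 'P' → count = 11
Total leaves: 11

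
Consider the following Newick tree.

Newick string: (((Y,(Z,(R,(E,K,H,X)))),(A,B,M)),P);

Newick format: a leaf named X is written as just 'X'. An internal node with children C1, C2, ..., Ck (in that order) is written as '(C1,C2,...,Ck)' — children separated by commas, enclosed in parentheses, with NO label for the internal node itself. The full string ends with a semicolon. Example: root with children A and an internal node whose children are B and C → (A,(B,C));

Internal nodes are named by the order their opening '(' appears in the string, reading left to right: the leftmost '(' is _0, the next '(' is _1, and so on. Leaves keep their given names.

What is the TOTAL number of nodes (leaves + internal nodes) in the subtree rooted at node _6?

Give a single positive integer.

Newick: (((Y,(Z,(R,(E,K,H,X)))),(A,B,M)),P);
Locate _6: it is the '(' at position 24 (the 7th '(' reading left to right).
Query: subtree rooted at _6
_6: subtree_size = 1 + 3
  A: subtree_size = 1 + 0
  B: subtree_size = 1 + 0
  M: subtree_size = 1 + 0
Total subtree size of _6: 4

Answer: 4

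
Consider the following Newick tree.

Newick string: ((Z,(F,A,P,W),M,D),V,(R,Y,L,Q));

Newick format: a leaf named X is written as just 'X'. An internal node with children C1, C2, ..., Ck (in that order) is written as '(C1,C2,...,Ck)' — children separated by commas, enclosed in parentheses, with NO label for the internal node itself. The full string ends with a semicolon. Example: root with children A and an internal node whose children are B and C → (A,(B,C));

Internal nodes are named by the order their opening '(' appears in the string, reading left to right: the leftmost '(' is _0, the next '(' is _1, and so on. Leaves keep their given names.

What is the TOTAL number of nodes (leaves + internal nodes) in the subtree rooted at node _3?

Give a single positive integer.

Newick: ((Z,(F,A,P,W),M,D),V,(R,Y,L,Q));
Locate _3: it is the '(' at position 21 (the 4th '(' reading left to right).
Query: subtree rooted at _3
_3: subtree_size = 1 + 4
  R: subtree_size = 1 + 0
  Y: subtree_size = 1 + 0
  L: subtree_size = 1 + 0
  Q: subtree_size = 1 + 0
Total subtree size of _3: 5

Answer: 5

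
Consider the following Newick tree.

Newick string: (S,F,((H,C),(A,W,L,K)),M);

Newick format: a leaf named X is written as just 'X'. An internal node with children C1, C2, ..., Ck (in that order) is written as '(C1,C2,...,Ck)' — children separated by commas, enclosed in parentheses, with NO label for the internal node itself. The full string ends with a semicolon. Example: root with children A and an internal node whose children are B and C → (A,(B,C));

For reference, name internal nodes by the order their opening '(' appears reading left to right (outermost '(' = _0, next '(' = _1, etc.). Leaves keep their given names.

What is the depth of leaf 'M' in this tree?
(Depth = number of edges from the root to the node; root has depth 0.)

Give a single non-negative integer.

Answer: 1

Derivation:
Newick: (S,F,((H,C),(A,W,L,K)),M);
Naming internals by '(' encounter order: outermost '(' = _0, next = _1, ...
Query node: M
Path from root: _0 -> M
Depth of M: 1 (number of edges from root)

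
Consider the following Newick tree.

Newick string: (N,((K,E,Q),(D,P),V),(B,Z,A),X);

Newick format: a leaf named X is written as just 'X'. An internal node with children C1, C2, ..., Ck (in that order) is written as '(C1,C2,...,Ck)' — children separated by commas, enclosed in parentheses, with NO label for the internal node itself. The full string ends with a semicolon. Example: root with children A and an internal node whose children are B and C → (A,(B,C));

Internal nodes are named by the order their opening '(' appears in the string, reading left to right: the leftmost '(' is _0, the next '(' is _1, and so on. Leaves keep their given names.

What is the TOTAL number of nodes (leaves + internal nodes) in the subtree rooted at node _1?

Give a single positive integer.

Newick: (N,((K,E,Q),(D,P),V),(B,Z,A),X);
Locate _1: it is the '(' at position 3 (the 2nd '(' reading left to right).
Query: subtree rooted at _1
_1: subtree_size = 1 + 8
  _2: subtree_size = 1 + 3
    K: subtree_size = 1 + 0
    E: subtree_size = 1 + 0
    Q: subtree_size = 1 + 0
  _3: subtree_size = 1 + 2
    D: subtree_size = 1 + 0
    P: subtree_size = 1 + 0
  V: subtree_size = 1 + 0
Total subtree size of _1: 9

Answer: 9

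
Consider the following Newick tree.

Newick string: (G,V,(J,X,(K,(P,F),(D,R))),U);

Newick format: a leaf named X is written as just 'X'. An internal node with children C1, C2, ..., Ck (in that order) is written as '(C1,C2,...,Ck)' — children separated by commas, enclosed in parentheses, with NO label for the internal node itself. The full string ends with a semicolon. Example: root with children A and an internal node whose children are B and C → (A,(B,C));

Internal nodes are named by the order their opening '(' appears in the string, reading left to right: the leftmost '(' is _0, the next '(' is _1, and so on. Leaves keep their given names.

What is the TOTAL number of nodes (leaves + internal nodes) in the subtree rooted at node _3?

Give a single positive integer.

Newick: (G,V,(J,X,(K,(P,F),(D,R))),U);
Locate _3: it is the '(' at position 13 (the 4th '(' reading left to right).
Query: subtree rooted at _3
_3: subtree_size = 1 + 2
  P: subtree_size = 1 + 0
  F: subtree_size = 1 + 0
Total subtree size of _3: 3

Answer: 3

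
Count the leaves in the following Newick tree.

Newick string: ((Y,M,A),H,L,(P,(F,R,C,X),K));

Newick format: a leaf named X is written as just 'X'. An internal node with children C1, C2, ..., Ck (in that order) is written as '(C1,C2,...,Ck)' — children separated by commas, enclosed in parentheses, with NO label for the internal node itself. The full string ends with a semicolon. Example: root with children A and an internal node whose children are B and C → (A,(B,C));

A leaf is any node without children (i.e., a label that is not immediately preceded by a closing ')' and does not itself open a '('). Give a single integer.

Answer: 11

Derivation:
Newick: ((Y,M,A),H,L,(P,(F,R,C,X),K));
Scan left-to-right; a leaf is any maximal label run not followed by '(':
  pos 2: leaf 'Y' → count = 1
  pos 4: leaf 'M' → count = 2
  pos 6: leaf 'A' → count = 3
  pos 9: leaf 'H' → count = 4
  pos 11: leaf 'L' → count = 5
  pos 14: leaf 'P' → count = 6
  pos 17: leaf 'F' → count = 7
  pos 19: leaf 'R' → count = 8
  pos 21: leaf 'C' → count = 9
  pos 23: leaf 'X' → count = 10
  pos 26: leaf 'K' → count = 11
Total leaves: 11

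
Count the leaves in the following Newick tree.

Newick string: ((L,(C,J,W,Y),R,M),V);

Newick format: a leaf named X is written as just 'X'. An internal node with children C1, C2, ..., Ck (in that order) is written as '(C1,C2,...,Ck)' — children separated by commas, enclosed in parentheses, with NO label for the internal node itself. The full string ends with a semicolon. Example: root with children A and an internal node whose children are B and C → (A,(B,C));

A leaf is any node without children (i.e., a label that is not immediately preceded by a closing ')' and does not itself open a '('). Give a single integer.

Newick: ((L,(C,J,W,Y),R,M),V);
Scan left-to-right; a leaf is any maximal label run not followed by '(':
  pos 2: leaf 'L' → count = 1
  pos 5: leaf 'C' → count = 2
  pos 7: leaf 'J' → count = 3
  pos 9: leaf 'W' → count = 4
  pos 11: leaf 'Y' → count = 5
  pos 14: leaf 'R' → count = 6
  pos 16: leaf 'M' → count = 7
  pos 19: leaf 'V' → count = 8
Total leaves: 8

Answer: 8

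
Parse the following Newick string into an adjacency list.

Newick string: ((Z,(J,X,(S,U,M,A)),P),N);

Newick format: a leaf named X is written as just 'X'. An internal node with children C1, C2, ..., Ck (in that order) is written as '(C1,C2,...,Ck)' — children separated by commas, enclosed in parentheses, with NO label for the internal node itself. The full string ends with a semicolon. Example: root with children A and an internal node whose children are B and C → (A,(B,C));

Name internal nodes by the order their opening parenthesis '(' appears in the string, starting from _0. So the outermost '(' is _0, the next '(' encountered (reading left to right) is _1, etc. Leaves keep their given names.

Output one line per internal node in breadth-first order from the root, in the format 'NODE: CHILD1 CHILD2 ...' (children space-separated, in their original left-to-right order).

Input: ((Z,(J,X,(S,U,M,A)),P),N);
Scanning left-to-right, naming '(' by encounter order:
  pos 0: '(' -> open internal node _0 (depth 1)
  pos 1: '(' -> open internal node _1 (depth 2)
  pos 4: '(' -> open internal node _2 (depth 3)
  pos 9: '(' -> open internal node _3 (depth 4)
  pos 17: ')' -> close internal node _3 (now at depth 3)
  pos 18: ')' -> close internal node _2 (now at depth 2)
  pos 21: ')' -> close internal node _1 (now at depth 1)
  pos 24: ')' -> close internal node _0 (now at depth 0)
Total internal nodes: 4
BFS adjacency from root:
  _0: _1 N
  _1: Z _2 P
  _2: J X _3
  _3: S U M A

Answer: _0: _1 N
_1: Z _2 P
_2: J X _3
_3: S U M A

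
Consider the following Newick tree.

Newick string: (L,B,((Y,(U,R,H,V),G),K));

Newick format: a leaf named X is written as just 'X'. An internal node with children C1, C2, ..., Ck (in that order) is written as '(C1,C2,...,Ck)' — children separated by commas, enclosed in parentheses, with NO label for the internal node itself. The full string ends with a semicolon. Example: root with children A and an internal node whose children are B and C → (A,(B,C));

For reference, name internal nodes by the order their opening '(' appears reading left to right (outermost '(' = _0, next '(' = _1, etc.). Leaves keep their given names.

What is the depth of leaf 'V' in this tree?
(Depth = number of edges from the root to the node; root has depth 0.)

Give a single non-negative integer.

Newick: (L,B,((Y,(U,R,H,V),G),K));
Naming internals by '(' encounter order: outermost '(' = _0, next = _1, ...
Query node: V
Path from root: _0 -> _1 -> _2 -> _3 -> V
Depth of V: 4 (number of edges from root)

Answer: 4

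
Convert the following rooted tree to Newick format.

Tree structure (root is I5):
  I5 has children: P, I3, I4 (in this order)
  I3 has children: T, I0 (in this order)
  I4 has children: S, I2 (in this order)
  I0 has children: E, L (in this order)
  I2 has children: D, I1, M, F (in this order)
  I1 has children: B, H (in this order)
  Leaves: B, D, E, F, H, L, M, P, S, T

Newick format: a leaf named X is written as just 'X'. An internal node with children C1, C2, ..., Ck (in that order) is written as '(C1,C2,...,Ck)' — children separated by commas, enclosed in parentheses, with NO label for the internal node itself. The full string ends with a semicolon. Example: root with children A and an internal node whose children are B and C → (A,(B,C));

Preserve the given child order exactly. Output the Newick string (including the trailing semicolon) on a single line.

internal I5 with children ['P', 'I3', 'I4']
  leaf 'P' → 'P'
  internal I3 with children ['T', 'I0']
    leaf 'T' → 'T'
    internal I0 with children ['E', 'L']
      leaf 'E' → 'E'
      leaf 'L' → 'L'
    → '(E,L)'
  → '(T,(E,L))'
  internal I4 with children ['S', 'I2']
    leaf 'S' → 'S'
    internal I2 with children ['D', 'I1', 'M', 'F']
      leaf 'D' → 'D'
      internal I1 with children ['B', 'H']
        leaf 'B' → 'B'
        leaf 'H' → 'H'
      → '(B,H)'
      leaf 'M' → 'M'
      leaf 'F' → 'F'
    → '(D,(B,H),M,F)'
  → '(S,(D,(B,H),M,F))'
→ '(P,(T,(E,L)),(S,(D,(B,H),M,F)))'
Final: (P,(T,(E,L)),(S,(D,(B,H),M,F)));

Answer: (P,(T,(E,L)),(S,(D,(B,H),M,F)));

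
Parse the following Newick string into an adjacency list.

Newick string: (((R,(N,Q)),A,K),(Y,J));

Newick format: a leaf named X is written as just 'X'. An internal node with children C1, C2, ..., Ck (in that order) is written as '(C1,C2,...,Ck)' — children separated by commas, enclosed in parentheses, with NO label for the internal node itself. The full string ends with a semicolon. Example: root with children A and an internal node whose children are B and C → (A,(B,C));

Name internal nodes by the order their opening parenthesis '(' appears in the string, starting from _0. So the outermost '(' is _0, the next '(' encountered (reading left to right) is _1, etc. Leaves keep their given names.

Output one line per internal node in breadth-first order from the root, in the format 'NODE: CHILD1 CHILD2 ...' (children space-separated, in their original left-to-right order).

Answer: _0: _1 _4
_1: _2 A K
_4: Y J
_2: R _3
_3: N Q

Derivation:
Input: (((R,(N,Q)),A,K),(Y,J));
Scanning left-to-right, naming '(' by encounter order:
  pos 0: '(' -> open internal node _0 (depth 1)
  pos 1: '(' -> open internal node _1 (depth 2)
  pos 2: '(' -> open internal node _2 (depth 3)
  pos 5: '(' -> open internal node _3 (depth 4)
  pos 9: ')' -> close internal node _3 (now at depth 3)
  pos 10: ')' -> close internal node _2 (now at depth 2)
  pos 15: ')' -> close internal node _1 (now at depth 1)
  pos 17: '(' -> open internal node _4 (depth 2)
  pos 21: ')' -> close internal node _4 (now at depth 1)
  pos 22: ')' -> close internal node _0 (now at depth 0)
Total internal nodes: 5
BFS adjacency from root:
  _0: _1 _4
  _1: _2 A K
  _4: Y J
  _2: R _3
  _3: N Q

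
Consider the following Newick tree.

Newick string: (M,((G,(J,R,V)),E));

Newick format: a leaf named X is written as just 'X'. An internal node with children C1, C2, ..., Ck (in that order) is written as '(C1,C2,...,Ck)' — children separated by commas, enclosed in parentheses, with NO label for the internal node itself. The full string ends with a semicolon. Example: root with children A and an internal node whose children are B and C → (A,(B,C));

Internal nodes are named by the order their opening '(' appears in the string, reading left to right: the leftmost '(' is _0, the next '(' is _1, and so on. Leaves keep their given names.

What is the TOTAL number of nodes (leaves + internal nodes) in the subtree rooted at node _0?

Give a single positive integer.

Newick: (M,((G,(J,R,V)),E));
Locate _0: it is the '(' at position 0 (the 1st '(' reading left to right).
Query: subtree rooted at _0
_0: subtree_size = 1 + 9
  M: subtree_size = 1 + 0
  _1: subtree_size = 1 + 7
    _2: subtree_size = 1 + 5
      G: subtree_size = 1 + 0
      _3: subtree_size = 1 + 3
        J: subtree_size = 1 + 0
        R: subtree_size = 1 + 0
        V: subtree_size = 1 + 0
    E: subtree_size = 1 + 0
Total subtree size of _0: 10

Answer: 10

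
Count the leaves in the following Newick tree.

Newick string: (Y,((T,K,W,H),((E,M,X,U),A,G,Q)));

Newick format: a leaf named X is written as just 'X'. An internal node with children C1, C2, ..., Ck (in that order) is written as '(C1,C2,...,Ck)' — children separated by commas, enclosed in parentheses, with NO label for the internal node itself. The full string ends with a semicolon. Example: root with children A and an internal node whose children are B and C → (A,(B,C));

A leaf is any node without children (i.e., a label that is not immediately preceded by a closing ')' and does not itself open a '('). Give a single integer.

Newick: (Y,((T,K,W,H),((E,M,X,U),A,G,Q)));
Scan left-to-right; a leaf is any maximal label run not followed by '(':
  pos 1: leaf 'Y' → count = 1
  pos 5: leaf 'T' → count = 2
  pos 7: leaf 'K' → count = 3
  pos 9: leaf 'W' → count = 4
  pos 11: leaf 'H' → count = 5
  pos 16: leaf 'E' → count = 6
  pos 18: leaf 'M' → count = 7
  pos 20: leaf 'X' → count = 8
  pos 22: leaf 'U' → count = 9
  pos 25: leaf 'A' → count = 10
  pos 27: leaf 'G' → count = 11
  pos 29: leaf 'Q' → count = 12
Total leaves: 12

Answer: 12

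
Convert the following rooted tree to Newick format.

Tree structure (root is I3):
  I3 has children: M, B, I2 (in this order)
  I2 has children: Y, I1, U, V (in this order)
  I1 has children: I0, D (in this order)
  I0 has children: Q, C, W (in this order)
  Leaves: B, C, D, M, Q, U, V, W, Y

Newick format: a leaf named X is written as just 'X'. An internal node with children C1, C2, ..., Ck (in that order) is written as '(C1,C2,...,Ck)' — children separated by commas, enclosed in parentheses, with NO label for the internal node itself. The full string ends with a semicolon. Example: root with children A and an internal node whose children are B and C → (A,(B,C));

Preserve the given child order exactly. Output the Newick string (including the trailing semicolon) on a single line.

Answer: (M,B,(Y,((Q,C,W),D),U,V));

Derivation:
internal I3 with children ['M', 'B', 'I2']
  leaf 'M' → 'M'
  leaf 'B' → 'B'
  internal I2 with children ['Y', 'I1', 'U', 'V']
    leaf 'Y' → 'Y'
    internal I1 with children ['I0', 'D']
      internal I0 with children ['Q', 'C', 'W']
        leaf 'Q' → 'Q'
        leaf 'C' → 'C'
        leaf 'W' → 'W'
      → '(Q,C,W)'
      leaf 'D' → 'D'
    → '((Q,C,W),D)'
    leaf 'U' → 'U'
    leaf 'V' → 'V'
  → '(Y,((Q,C,W),D),U,V)'
→ '(M,B,(Y,((Q,C,W),D),U,V))'
Final: (M,B,(Y,((Q,C,W),D),U,V));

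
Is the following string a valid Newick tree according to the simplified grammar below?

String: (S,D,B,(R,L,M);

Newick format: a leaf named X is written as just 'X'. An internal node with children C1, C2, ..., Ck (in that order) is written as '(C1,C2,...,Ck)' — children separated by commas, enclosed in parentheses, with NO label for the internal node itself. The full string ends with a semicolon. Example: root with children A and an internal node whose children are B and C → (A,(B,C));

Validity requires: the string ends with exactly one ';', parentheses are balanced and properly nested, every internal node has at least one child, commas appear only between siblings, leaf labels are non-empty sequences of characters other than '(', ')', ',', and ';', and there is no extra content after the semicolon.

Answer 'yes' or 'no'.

Answer: no

Derivation:
Input: (S,D,B,(R,L,M);
Paren balance: 2 '(' vs 1 ')' MISMATCH
Ends with single ';': True
Full parse: FAILS (expected , or ) at pos 14)
Valid: False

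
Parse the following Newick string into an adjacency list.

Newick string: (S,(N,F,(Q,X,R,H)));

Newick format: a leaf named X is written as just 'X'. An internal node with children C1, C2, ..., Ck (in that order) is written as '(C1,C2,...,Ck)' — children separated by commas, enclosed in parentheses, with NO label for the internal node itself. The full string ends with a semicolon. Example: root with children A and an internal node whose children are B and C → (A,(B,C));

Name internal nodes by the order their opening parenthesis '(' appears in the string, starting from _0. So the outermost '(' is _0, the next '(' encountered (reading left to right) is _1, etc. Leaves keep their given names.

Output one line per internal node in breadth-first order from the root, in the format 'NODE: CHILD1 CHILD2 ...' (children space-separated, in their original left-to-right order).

Input: (S,(N,F,(Q,X,R,H)));
Scanning left-to-right, naming '(' by encounter order:
  pos 0: '(' -> open internal node _0 (depth 1)
  pos 3: '(' -> open internal node _1 (depth 2)
  pos 8: '(' -> open internal node _2 (depth 3)
  pos 16: ')' -> close internal node _2 (now at depth 2)
  pos 17: ')' -> close internal node _1 (now at depth 1)
  pos 18: ')' -> close internal node _0 (now at depth 0)
Total internal nodes: 3
BFS adjacency from root:
  _0: S _1
  _1: N F _2
  _2: Q X R H

Answer: _0: S _1
_1: N F _2
_2: Q X R H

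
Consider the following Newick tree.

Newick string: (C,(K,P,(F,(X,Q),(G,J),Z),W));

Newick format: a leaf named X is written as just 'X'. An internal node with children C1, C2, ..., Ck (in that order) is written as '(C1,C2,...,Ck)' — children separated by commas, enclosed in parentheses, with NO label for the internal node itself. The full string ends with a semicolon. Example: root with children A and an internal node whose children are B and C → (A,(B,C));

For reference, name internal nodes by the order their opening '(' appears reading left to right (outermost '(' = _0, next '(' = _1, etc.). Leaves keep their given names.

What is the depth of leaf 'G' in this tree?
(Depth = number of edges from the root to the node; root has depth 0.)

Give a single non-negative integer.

Answer: 4

Derivation:
Newick: (C,(K,P,(F,(X,Q),(G,J),Z),W));
Naming internals by '(' encounter order: outermost '(' = _0, next = _1, ...
Query node: G
Path from root: _0 -> _1 -> _2 -> _4 -> G
Depth of G: 4 (number of edges from root)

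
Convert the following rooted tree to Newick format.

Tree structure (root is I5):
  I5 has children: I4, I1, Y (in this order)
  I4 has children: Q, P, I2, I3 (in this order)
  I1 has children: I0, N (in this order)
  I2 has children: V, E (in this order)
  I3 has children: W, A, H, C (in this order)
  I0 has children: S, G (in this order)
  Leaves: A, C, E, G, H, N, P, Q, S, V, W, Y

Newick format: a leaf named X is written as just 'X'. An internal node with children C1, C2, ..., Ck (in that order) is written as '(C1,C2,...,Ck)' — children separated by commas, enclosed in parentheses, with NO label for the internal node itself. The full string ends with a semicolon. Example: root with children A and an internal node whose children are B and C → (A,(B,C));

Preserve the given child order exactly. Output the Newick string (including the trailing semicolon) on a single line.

internal I5 with children ['I4', 'I1', 'Y']
  internal I4 with children ['Q', 'P', 'I2', 'I3']
    leaf 'Q' → 'Q'
    leaf 'P' → 'P'
    internal I2 with children ['V', 'E']
      leaf 'V' → 'V'
      leaf 'E' → 'E'
    → '(V,E)'
    internal I3 with children ['W', 'A', 'H', 'C']
      leaf 'W' → 'W'
      leaf 'A' → 'A'
      leaf 'H' → 'H'
      leaf 'C' → 'C'
    → '(W,A,H,C)'
  → '(Q,P,(V,E),(W,A,H,C))'
  internal I1 with children ['I0', 'N']
    internal I0 with children ['S', 'G']
      leaf 'S' → 'S'
      leaf 'G' → 'G'
    → '(S,G)'
    leaf 'N' → 'N'
  → '((S,G),N)'
  leaf 'Y' → 'Y'
→ '((Q,P,(V,E),(W,A,H,C)),((S,G),N),Y)'
Final: ((Q,P,(V,E),(W,A,H,C)),((S,G),N),Y);

Answer: ((Q,P,(V,E),(W,A,H,C)),((S,G),N),Y);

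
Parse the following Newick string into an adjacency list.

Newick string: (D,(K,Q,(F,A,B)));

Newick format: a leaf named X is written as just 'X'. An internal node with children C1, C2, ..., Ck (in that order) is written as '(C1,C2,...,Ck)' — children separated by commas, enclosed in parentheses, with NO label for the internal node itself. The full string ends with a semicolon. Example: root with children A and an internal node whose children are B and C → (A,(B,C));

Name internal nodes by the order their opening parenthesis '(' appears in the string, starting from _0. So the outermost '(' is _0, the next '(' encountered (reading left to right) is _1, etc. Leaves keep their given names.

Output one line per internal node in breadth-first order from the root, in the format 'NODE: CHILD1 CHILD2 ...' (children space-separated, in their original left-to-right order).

Input: (D,(K,Q,(F,A,B)));
Scanning left-to-right, naming '(' by encounter order:
  pos 0: '(' -> open internal node _0 (depth 1)
  pos 3: '(' -> open internal node _1 (depth 2)
  pos 8: '(' -> open internal node _2 (depth 3)
  pos 14: ')' -> close internal node _2 (now at depth 2)
  pos 15: ')' -> close internal node _1 (now at depth 1)
  pos 16: ')' -> close internal node _0 (now at depth 0)
Total internal nodes: 3
BFS adjacency from root:
  _0: D _1
  _1: K Q _2
  _2: F A B

Answer: _0: D _1
_1: K Q _2
_2: F A B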